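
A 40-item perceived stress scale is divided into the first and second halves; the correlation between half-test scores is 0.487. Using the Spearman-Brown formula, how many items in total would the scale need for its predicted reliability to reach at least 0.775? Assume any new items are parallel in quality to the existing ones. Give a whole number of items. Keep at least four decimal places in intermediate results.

Corrected full-test reliability: r_full = 2 × 0.487 / (1 + 0.487) ≈ 0.6550
n = r_tgt(1 − r_full) / [r_full(1 − r_tgt)] = 0.775 × 0.3450 / (0.6550 × 0.225) ≈ 1.8142
Required items = 1.8142 × 40 = 72.57, so 73 items.

73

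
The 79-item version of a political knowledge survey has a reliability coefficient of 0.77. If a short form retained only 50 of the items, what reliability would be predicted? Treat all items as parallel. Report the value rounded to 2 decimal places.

0.68

n = 50/79 = 0.6329
r_new = 0.6329·0.77 / [1 + (0.6329 − 1)·0.77]
r_new = 0.4873 / 0.7173 ≈ 0.6794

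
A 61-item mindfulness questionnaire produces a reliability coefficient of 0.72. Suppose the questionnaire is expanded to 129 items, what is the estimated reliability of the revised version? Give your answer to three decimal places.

0.845

The new length is 129/61 = 2.1148 times the old.
r_new = (2.1148 × 0.72) / (1 + (2.1148 − 1) × 0.72)
r_new = 1.5227 / 1.8027 ≈ 0.8447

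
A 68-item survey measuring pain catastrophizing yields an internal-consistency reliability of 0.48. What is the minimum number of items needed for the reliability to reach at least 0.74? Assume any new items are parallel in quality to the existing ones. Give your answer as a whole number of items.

210

Spearman-Brown solved for the length factor n:
n = r_target (1 − r_old) / [ r_old (1 − r_target) ]
n = 0.74 × (1 − 0.48) / [ 0.48 × (1 − 0.74) ]
n = 0.3848 / 0.1248 ≈ 3.0833
Items needed = n × 68 = 3.0833 × 68 ≈ 209.66 → round up to 210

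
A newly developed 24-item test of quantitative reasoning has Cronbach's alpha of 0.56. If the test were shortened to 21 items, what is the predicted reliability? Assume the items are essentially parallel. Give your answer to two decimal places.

0.53

n = 21/24 = 0.875
By Spearman-Brown, r_new = n r / (1 + (n − 1) r).
r_new = 0.875·0.56 / [1 + (0.875 − 1)·0.56]
     = 0.4900 / 0.9300 = 0.5269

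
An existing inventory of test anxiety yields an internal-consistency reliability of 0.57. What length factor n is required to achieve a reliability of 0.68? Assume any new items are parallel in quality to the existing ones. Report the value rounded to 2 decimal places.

1.60

n = 0.68(1 − 0.57) / [0.57(1 − 0.68)]
  = 0.2924 / 0.1824 = 1.6031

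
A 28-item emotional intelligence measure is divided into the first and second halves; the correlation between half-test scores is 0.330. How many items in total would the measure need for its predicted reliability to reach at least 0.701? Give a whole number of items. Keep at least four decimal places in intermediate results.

r_full = 2(0.330)/(1 + 0.330) = 0.4962
n = r_tgt(1 − r_full) / [r_full(1 − r_tgt)] = 0.701 × 0.5038 / (0.4962 × 0.299) ≈ 2.3804
Items = 2.3804 × 28 ≈ 66.65 → 67

67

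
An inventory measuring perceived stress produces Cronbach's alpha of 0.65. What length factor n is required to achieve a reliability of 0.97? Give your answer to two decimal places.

17.41

n = 0.97(1 − 0.65) / [0.65(1 − 0.97)]
n = 0.3395 / 0.0195 ≈ 17.4103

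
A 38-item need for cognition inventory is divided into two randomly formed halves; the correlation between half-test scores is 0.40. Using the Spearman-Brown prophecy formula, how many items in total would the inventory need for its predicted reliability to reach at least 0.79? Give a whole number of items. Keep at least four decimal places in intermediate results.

108

r_full = 2(0.40)/(1 + 0.40) = 0.5714
Solve Spearman-Brown for n: n = 0.79(1 − 0.5714) / [0.5714(1 − 0.79)] = 2.8218
Required items = 2.8218 × 38 = 107.23, so 108 items.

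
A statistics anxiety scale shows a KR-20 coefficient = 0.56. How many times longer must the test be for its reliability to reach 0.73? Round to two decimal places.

2.12

Invert Spearman-Brown to solve for n:
n = r*(1 − r) / [ r (1 − r*) ]
n = 0.73 × (1 − 0.56) / [ 0.56 × (1 − 0.73) ]
n = 0.3212 / 0.1512 ≈ 2.1243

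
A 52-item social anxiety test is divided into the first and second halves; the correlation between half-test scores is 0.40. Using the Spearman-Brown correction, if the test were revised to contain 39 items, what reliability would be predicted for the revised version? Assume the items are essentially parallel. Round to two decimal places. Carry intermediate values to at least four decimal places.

First correct the split-half correlation to full-test reliability: r_full = 2 × 0.40 / (1 + 0.40) ≈ 0.5714
Length factor from 52 to 39 items: n = 39/52 = 0.7500
r_new = n·r_full / (1 + (n − 1)·r_full) = 0.4285 / 0.8571 ≈ 0.4999

0.50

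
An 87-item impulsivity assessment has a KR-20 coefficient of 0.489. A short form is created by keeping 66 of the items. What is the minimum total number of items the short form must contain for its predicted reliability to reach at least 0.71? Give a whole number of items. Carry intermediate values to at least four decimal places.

223

First, r for the 66-item form: n = 66/87 = 0.7586, so r_66 = 0.7586·0.489/(1 + (0.7586 − 1)·0.489) = 0.4206
Then solve for n' with r_old = 0.4206, r_target = 0.71: n' = 0.71(1 − 0.4206)/[0.4206(1 − 0.71)] = 3.3726
Items = 3.3726 × 66 ≈ 222.59 → 223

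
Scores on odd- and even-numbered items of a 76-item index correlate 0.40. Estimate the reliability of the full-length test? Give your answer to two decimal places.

The full test is twice the length of either half (n = 2).
r_full = 2(0.40) / (1 + 0.40)
       = 0.8000 / 1.4000 = 0.5714

0.57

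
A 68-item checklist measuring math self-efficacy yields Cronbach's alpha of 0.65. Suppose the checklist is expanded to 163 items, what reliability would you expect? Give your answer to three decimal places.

0.817

The new length is 163/68 = 2.3971 times the old.
r_new = (2.3971 × 0.65) / (1 + (2.3971 − 1) × 0.65)
     = 1.5581 / 1.9081 = 0.8166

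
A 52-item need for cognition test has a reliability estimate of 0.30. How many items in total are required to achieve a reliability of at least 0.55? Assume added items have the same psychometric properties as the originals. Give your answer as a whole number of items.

149

n = [0.55 × 0.70] / [0.30 × 0.45]
  = 0.3850 / 0.1350 = 2.8519
2.8519 × 52 = 148.30 → 149 items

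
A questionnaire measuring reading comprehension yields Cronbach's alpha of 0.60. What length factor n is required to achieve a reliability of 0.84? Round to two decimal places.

Rearranging the Spearman-Brown formula for n,
n = r*(1 − r) / [ r (1 − r*) ]
n = 0.84 × (1 − 0.60) / [ 0.60 × (1 − 0.84) ]
  = 0.3360 / 0.0960 = 3.5000

3.50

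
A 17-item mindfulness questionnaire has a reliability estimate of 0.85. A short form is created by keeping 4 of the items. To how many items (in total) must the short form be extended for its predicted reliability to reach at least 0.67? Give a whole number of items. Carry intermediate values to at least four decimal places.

7

First, r for the 4-item form: n = 4/17 = 0.2353, so r_4 = 0.2353·0.85/(1 + (0.2353 − 1)·0.85) = 0.5714
Length factor from the short form to reach 0.67: n' = 0.67(1 − 0.5714) / [0.5714(1 − 0.67)] ≈ 1.5229
Total items = 1.5229 × 4 = 6.09, rounded up to 7.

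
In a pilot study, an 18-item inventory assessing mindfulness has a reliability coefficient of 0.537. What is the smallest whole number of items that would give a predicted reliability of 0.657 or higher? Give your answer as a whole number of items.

30

n = 0.657(1 − 0.537) / [0.537(1 − 0.657)]
n = 0.304191 / 0.184191 ≈ 1.6515
So the test needs 1.6515 × 18 ≈ 29.73 items; rounding up, 30.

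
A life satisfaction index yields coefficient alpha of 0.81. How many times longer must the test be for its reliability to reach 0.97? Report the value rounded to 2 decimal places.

n = 0.97(1 − 0.81) / [0.81(1 − 0.97)]
n = 0.1843 / 0.0243 ≈ 7.5844

7.58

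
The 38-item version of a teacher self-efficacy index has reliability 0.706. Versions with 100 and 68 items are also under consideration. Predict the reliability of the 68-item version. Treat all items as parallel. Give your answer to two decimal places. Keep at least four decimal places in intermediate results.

0.81

Only the ratio of lengths matters: n = 68/38 = 1.7895
r_{68} = n·r / (1 + (n − 1)·r) = 1.2634 / 1.5574 ≈ 0.8112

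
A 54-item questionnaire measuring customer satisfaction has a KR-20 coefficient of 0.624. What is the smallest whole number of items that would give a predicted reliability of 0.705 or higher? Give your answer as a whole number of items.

n = [0.705 × 0.376] / [0.624 × 0.295]
n = 0.265080 / 0.184080 ≈ 1.4400
Items needed = n × 54 = 1.4400 × 54 ≈ 77.76 → round up to 78

78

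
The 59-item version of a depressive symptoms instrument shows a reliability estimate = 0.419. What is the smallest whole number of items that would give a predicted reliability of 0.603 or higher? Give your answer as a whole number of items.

125

Invert Spearman-Brown to solve for n:
n = r_target (1 − r_old) / [ r_old (1 − r_target) ]
n = [0.603 × 0.581] / [0.419 × 0.397]
n = 0.350343 / 0.166343 ≈ 2.1061
So the test needs 2.1061 × 59 ≈ 124.26 items; rounding up, 125.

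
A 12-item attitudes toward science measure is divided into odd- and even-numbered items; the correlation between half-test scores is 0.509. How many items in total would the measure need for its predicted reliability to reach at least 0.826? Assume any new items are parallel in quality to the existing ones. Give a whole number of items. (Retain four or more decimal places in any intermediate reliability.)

r_full = 2(0.509)/(1 + 0.509) = 0.6746
Solve Spearman-Brown for n: n = 0.826(1 − 0.6746) / [0.6746(1 − 0.826)] = 2.2898
Items = 2.2898 × 12 ≈ 27.48 → 28

28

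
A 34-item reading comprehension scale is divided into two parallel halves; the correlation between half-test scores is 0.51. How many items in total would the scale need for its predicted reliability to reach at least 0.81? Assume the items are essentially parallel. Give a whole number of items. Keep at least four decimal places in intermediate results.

Corrected full-test reliability: r_full = 2 × 0.51 / (1 + 0.51) ≈ 0.6755
Solve Spearman-Brown for n: n = 0.81(1 − 0.6755) / [0.6755(1 − 0.81)] = 2.0480
Items = 2.0480 × 34 ≈ 69.63 → 70

70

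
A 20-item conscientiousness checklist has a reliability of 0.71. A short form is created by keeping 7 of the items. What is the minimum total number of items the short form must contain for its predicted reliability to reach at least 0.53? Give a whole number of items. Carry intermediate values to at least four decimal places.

10

Short-form reliability: n = 7/20 = 0.3500; r_7 = n·r/(1+(n−1)r) ≈ 0.4615
Then solve for n' with r_old = 0.4615, r_target = 0.53: n' = 0.53(1 − 0.4615)/[0.4615(1 − 0.53)] = 1.3158
Items = 1.3158 × 7 ≈ 9.21 → 10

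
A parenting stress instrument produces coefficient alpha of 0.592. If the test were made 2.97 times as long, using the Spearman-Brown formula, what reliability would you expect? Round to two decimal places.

0.81

r_new = 2.97·0.592 / [1 + (2.97 − 1)·0.592]
r_new = 1.7582 / 2.1662 ≈ 0.8117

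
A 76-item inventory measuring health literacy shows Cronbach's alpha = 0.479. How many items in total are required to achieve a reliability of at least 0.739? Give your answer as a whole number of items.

235

Rearranging the Spearman-Brown formula for n,
n = r*(1 − r) / [ r (1 − r*) ]
n = 0.739 × (1 − 0.479) / [ 0.479 × (1 − 0.739) ]
  = 0.385019 / 0.125019 = 3.0797
So the test needs 3.0797 × 76 ≈ 234.06 items; rounding up, 235.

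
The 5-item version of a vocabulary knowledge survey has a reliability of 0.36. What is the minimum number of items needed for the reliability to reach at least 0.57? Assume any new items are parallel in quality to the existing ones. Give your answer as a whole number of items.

12

Spearman-Brown solved for the length factor n:
n = r*(1 − r) / [ r (1 − r*) ]
n = [0.57 × 0.64] / [0.36 × 0.43]
  = 0.3648 / 0.1548 = 2.3566
So the test needs 2.3566 × 5 ≈ 11.78 items; rounding up, 12.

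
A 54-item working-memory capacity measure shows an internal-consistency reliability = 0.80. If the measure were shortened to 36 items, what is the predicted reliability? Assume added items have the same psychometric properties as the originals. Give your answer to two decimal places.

Length ratio n = 36/54 = 0.6667
r_new = 0.6667·0.80 / [1 + (0.6667 − 1)·0.80]
     = 0.5334 / 0.7334 = 0.7273

0.73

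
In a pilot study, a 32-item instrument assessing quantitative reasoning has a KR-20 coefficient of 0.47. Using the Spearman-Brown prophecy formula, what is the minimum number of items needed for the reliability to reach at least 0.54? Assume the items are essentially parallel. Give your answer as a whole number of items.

Invert Spearman-Brown to solve for n:
n = r*(1 − r) / [ r (1 − r*) ]
n = [0.54 × 0.53] / [0.47 × 0.46]
  = 0.2862 / 0.2162 = 1.3238
Items needed = n × 32 = 1.3238 × 32 ≈ 42.36 → round up to 43

43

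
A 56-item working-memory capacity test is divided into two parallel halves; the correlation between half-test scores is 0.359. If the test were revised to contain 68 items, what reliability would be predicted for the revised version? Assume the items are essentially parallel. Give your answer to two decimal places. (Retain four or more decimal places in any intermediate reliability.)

0.58

Spearman-Brown correction (n = 2): r_full = 2·0.359/(1 + 0.359) = 0.5283
Length factor from 56 to 68 items: n = 68/56 = 1.2143
r_new = n·r_full / (1 + (n − 1)·r_full) = 0.6415 / 1.1132 ≈ 0.5763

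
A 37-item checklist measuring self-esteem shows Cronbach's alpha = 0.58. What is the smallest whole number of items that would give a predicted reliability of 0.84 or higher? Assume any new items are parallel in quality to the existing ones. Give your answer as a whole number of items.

n = 0.84(1 − 0.58) / [0.58(1 − 0.84)]
  = 0.3528 / 0.0928 = 3.8017
So the test needs 3.8017 × 37 ≈ 140.66 items; rounding up, 141.

141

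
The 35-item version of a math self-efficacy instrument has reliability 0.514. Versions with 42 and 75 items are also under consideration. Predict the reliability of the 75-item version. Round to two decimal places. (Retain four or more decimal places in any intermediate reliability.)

The 42-item form is not needed; work directly from the 35-item form with n = 75/35 = 2.1429.
r_{75} = n·r / (1 + (n − 1)·r) = 1.1015 / 1.5875 ≈ 0.6939

0.69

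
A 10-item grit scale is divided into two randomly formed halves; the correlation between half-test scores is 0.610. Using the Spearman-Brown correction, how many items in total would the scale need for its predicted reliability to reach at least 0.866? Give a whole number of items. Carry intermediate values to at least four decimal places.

Corrected full-test reliability: r_full = 2 × 0.610 / (1 + 0.610) ≈ 0.7578
Solve Spearman-Brown for n: n = 0.866(1 − 0.7578) / [0.7578(1 − 0.866)] = 2.0655
Required items = 2.0655 × 10 = 20.66, so 21 items.

21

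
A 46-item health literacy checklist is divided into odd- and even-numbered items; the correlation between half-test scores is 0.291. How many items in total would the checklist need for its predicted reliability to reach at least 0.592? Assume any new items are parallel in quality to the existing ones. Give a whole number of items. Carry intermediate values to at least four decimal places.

Corrected full-test reliability: r_full = 2 × 0.291 / (1 + 0.291) ≈ 0.4508
Solve Spearman-Brown for n: n = 0.592(1 − 0.4508) / [0.4508(1 − 0.592)] = 1.7677
Items = 1.7677 × 46 ≈ 81.31 → 82

82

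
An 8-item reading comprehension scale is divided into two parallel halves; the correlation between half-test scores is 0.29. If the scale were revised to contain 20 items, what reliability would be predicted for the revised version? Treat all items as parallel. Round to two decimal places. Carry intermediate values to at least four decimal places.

0.67

Spearman-Brown correction (n = 2): r_full = 2·0.29/(1 + 0.29) = 0.4496
Then adjust to 20 items: n = 20/8 = 2.5000
r_new = n·r_full / (1 + (n − 1)·r_full) = 1.1240 / 1.6744 ≈ 0.6713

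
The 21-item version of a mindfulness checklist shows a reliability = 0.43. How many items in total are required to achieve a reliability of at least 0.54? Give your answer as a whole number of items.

33

n = 0.54(1 − 0.43) / [0.43(1 − 0.54)]
  = 0.3078 / 0.1978 = 1.5561
Items needed = n × 21 = 1.5561 × 21 ≈ 32.68 → round up to 33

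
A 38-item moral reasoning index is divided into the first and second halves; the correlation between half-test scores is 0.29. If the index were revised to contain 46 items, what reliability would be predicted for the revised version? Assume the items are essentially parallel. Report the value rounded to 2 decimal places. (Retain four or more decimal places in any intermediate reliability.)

0.50

Full-test reliability from the split-half r: r_full = 2(0.29)/(1 + 0.29) = 0.4496
Length factor from 38 to 46 items: n = 46/38 = 1.2105
r_new = n·r_full / (1 + (n − 1)·r_full) = 0.5442 / 1.0946 ≈ 0.4972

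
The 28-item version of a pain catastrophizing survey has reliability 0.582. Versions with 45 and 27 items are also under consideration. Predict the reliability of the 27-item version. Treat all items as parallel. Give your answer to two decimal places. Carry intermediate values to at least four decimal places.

0.57

Only the ratio of lengths matters: n = 27/28 = 0.9643
r_{27} = n·r / (1 + (n − 1)·r) = 0.5612 / 0.9792 ≈ 0.5731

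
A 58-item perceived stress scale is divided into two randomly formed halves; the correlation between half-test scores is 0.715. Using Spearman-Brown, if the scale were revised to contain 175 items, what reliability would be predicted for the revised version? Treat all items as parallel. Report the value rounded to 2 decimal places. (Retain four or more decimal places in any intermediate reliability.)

Full-test reliability from the split-half r: r_full = 2(0.715)/(1 + 0.715) = 0.8338
Length factor from 58 to 175 items: n = 175/58 = 3.0172
r_new = n·r_full / (1 + (n − 1)·r_full) = 2.5157 / 2.6819 ≈ 0.9380

0.94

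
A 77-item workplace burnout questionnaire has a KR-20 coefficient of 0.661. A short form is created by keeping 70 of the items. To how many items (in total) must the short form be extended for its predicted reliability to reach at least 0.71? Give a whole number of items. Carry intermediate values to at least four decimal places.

First, r for the 70-item form: n = 70/77 = 0.9091, so r_70 = 0.9091·0.661/(1 + (0.9091 − 1)·0.661) = 0.6393
Then solve for n' with r_old = 0.6393, r_target = 0.71: n' = 0.71(1 − 0.6393)/[0.6393(1 − 0.71)] = 1.3813
Total items = 1.3813 × 70 = 96.69, rounded up to 97.

97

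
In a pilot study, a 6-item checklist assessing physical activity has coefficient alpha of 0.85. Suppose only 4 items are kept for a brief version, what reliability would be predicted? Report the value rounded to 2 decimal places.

Length ratio n = 4/6 = 0.6667
By Spearman-Brown, r_new = n r / (1 + (n − 1) r).
r_new = (0.6667 × 0.85) / (1 + (0.6667 − 1) × 0.85)
r_new = 0.5667 / 0.7167 ≈ 0.7907

0.79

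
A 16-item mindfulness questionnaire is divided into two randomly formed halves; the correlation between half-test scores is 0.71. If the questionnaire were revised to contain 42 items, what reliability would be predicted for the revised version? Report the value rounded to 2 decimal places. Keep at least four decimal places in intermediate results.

First correct the split-half correlation to full-test reliability: r_full = 2 × 0.71 / (1 + 0.71) ≈ 0.8304
Then adjust to 42 items: n = 42/16 = 2.6250
r_new = n·r_full / (1 + (n − 1)·r_full) = 2.1798 / 2.3494 ≈ 0.9278

0.93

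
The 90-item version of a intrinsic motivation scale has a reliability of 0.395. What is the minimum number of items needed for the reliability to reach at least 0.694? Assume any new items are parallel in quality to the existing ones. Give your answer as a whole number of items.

313

Invert Spearman-Brown to solve for n:
n = r_target (1 − r_old) / [ r_old (1 − r_target) ]
n = [0.694 × 0.605] / [0.395 × 0.306]
  = 0.419870 / 0.120870 = 3.4737
3.4737 × 90 = 312.63 → 313 items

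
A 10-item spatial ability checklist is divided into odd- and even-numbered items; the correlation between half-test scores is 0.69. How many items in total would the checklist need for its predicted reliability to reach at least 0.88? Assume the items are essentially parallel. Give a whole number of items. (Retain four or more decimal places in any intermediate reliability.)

Corrected full-test reliability: r_full = 2 × 0.69 / (1 + 0.69) ≈ 0.8166
Solve Spearman-Brown for n: n = 0.88(1 − 0.8166) / [0.8166(1 − 0.88)] = 1.6470
Required items = 1.6470 × 10 = 16.47, so 17 items.

17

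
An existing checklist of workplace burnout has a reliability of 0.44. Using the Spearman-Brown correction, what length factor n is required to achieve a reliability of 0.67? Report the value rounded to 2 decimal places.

Rearranging the Spearman-Brown formula for n,
n = r*(1 − r) / [ r (1 − r*) ]
n = 0.67(1 − 0.44) / [0.44(1 − 0.67)]
n = 0.3752 / 0.1452 ≈ 2.5840

2.58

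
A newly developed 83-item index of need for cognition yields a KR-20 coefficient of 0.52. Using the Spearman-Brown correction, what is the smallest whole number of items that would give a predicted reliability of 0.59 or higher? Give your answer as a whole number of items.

Spearman-Brown solved for the length factor n:
n = r*(1 − r) / [ r (1 − r*) ]
n = 0.59 × (1 − 0.52) / [ 0.52 × (1 − 0.59) ]
n = 0.2832 / 0.2132 ≈ 1.3283
Items needed = n × 83 = 1.3283 × 83 ≈ 110.25 → round up to 111

111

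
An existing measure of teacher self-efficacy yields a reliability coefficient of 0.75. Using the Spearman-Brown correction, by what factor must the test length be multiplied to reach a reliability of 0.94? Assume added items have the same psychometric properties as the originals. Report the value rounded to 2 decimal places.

Invert Spearman-Brown to solve for n:
n = r_target (1 − r_old) / [ r_old (1 − r_target) ]
n = 0.94(1 − 0.75) / [0.75(1 − 0.94)]
n = 0.2350 / 0.0450 ≈ 5.2222

5.22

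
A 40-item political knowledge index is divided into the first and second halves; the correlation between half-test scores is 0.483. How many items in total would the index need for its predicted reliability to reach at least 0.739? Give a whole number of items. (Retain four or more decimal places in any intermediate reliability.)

Corrected full-test reliability: r_full = 2 × 0.483 / (1 + 0.483) ≈ 0.6514
n = r_tgt(1 − r_full) / [r_full(1 − r_tgt)] = 0.739 × 0.3486 / (0.6514 × 0.261) ≈ 1.5152
Items = 1.5152 × 40 ≈ 60.61 → 61

61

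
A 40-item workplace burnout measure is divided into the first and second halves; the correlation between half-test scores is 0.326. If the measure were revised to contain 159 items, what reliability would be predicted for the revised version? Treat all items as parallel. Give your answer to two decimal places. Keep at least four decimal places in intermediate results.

Spearman-Brown correction (n = 2): r_full = 2·0.326/(1 + 0.326) = 0.4917
Then adjust to 159 items: n = 159/40 = 3.9750
r_new = n·r_full / (1 + (n − 1)·r_full) = 1.9545 / 2.4628 ≈ 0.7936

0.79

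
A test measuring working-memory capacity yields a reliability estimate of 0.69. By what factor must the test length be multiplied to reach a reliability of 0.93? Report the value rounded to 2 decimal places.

n = [0.93 × 0.31] / [0.69 × 0.07]
  = 0.2883 / 0.0483 = 5.9689

5.97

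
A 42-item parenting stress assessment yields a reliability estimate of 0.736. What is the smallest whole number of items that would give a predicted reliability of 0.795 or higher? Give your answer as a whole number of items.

59

Invert Spearman-Brown to solve for n:
n = r*(1 − r) / [ r (1 − r*) ]
n = 0.795(1 − 0.736) / [0.736(1 − 0.795)]
  = 0.209880 / 0.150880 = 1.3910
Items needed = n × 42 = 1.3910 × 42 ≈ 58.42 → round up to 59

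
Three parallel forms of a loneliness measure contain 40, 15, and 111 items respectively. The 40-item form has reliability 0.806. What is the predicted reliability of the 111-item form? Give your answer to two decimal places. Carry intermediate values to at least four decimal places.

0.92

The 15-item form is not needed; work directly from the 40-item form with n = 111/40 = 2.7750.
r_{111} = n·r / (1 + (n − 1)·r) = 2.2367 / 2.4306 ≈ 0.9202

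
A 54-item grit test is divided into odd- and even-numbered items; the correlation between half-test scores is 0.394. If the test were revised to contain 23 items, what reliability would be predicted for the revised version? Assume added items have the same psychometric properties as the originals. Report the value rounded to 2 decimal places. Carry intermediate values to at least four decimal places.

Spearman-Brown correction (n = 2): r_full = 2·0.394/(1 + 0.394) = 0.5653
Length factor from 54 to 23 items: n = 23/54 = 0.4259
r_new = n·r_full / (1 + (n − 1)·r_full) = 0.2408 / 0.6755 ≈ 0.3565

0.36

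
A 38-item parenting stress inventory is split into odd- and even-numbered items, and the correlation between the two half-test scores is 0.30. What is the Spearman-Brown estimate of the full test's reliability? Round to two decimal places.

0.46

The full test is twice the length of either half (n = 2).
r_full = 2r_hh / (1 + r_hh) = 2 × 0.30 / (1 + 0.30)
       = 0.6000 / 1.3000 = 0.4615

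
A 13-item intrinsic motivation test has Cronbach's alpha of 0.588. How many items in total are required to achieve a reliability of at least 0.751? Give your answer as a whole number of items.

28

Invert Spearman-Brown to solve for n:
n = r*(1 − r) / [ r (1 − r*) ]
n = 0.751 × (1 − 0.588) / [ 0.588 × (1 − 0.751) ]
n = 0.309412 / 0.146412 ≈ 2.1133
So the test needs 2.1133 × 13 ≈ 27.47 items; rounding up, 28.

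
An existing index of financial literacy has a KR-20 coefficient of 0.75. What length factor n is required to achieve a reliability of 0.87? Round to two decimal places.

2.23

Spearman-Brown solved for the length factor n:
n = r*(1 − r) / [ r (1 − r*) ]
n = 0.87(1 − 0.75) / [0.75(1 − 0.87)]
n = 0.2175 / 0.0975 ≈ 2.2308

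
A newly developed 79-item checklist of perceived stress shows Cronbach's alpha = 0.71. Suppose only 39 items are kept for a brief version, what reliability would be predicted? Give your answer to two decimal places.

0.55

The new length is 39/79 = 0.4937 times the old.
r_new = (0.4937 × 0.71) / (1 + (0.4937 − 1) × 0.71)
     = 0.3505 / 0.6405 = 0.5472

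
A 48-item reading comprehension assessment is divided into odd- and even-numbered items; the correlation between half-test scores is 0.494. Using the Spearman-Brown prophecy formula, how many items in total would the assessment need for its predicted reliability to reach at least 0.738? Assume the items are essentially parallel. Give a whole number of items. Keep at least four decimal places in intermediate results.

70

r_full = 2(0.494)/(1 + 0.494) = 0.6613
n = r_tgt(1 − r_full) / [r_full(1 − r_tgt)] = 0.738 × 0.3387 / (0.6613 × 0.262) ≈ 1.4427
Required items = 1.4427 × 48 = 69.25, so 70 items.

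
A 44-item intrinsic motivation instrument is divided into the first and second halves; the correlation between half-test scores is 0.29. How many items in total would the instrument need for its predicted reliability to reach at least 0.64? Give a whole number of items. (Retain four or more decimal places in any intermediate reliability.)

Corrected full-test reliability: r_full = 2 × 0.29 / (1 + 0.29) ≈ 0.4496
Solve Spearman-Brown for n: n = 0.64(1 − 0.4496) / [0.4496(1 − 0.64)] = 2.1764
Items = 2.1764 × 44 ≈ 95.76 → 96

96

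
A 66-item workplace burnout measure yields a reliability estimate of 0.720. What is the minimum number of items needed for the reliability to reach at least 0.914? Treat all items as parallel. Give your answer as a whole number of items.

273

Invert Spearman-Brown to solve for n:
n = r_target (1 − r_old) / [ r_old (1 − r_target) ]
n = 0.914 × (1 − 0.720) / [ 0.720 × (1 − 0.914) ]
n = 0.255920 / 0.061920 ≈ 4.1331
Items needed = n × 66 = 4.1331 × 66 ≈ 272.78 → round up to 273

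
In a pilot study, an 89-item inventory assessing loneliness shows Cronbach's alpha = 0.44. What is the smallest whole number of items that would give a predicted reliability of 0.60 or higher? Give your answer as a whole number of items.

Spearman-Brown solved for the length factor n:
n = r_target (1 − r_old) / [ r_old (1 − r_target) ]
n = [0.60 × 0.56] / [0.44 × 0.40]
  = 0.3360 / 0.1760 = 1.9091
1.9091 × 89 = 169.91 → 170 items

170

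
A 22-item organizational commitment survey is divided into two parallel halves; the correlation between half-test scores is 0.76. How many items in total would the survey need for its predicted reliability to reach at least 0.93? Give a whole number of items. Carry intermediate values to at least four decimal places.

r_full = 2(0.76)/(1 + 0.76) = 0.8636
Solve Spearman-Brown for n: n = 0.93(1 − 0.8636) / [0.8636(1 − 0.93)] = 2.0984
Required items = 2.0984 × 22 = 46.16, so 47 items.

47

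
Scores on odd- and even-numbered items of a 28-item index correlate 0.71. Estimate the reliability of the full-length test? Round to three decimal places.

0.830

The full test is twice the length of either half (n = 2).
r_full = 2(0.71) / (1 + 0.71)
r_full = 1.4200 / 1.7100 ≈ 0.8304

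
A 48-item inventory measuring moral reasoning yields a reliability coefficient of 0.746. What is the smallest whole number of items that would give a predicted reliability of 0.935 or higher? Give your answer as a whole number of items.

236

Rearranging the Spearman-Brown formula for n,
n = r*(1 − r) / [ r (1 − r*) ]
n = 0.935(1 − 0.746) / [0.746(1 − 0.935)]
  = 0.237490 / 0.048490 = 4.8977
4.8977 × 48 = 235.09 → 236 items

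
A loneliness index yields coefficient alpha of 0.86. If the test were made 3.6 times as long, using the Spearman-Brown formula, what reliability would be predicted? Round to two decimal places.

By Spearman-Brown, r_new = n r / (1 + (n − 1) r).
r_new = 3.6·0.86 / [1 + (3.6 − 1)·0.86]
r_new = 3.0960 / 3.2360 ≈ 0.9567

0.96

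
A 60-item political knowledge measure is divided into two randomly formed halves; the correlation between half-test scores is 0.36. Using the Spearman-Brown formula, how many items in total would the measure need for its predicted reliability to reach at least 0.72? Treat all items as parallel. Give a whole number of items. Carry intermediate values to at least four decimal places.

r_full = 2(0.36)/(1 + 0.36) = 0.5294
Solve Spearman-Brown for n: n = 0.72(1 − 0.5294) / [0.5294(1 − 0.72)] = 2.2858
Required items = 2.2858 × 60 = 137.15, so 138 items.

138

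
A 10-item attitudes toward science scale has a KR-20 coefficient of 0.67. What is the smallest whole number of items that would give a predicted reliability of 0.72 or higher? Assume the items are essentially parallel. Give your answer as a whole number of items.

13

Rearranging the Spearman-Brown formula for n,
n = r_target (1 − r_old) / [ r_old (1 − r_target) ]
n = 0.72 × (1 − 0.67) / [ 0.67 × (1 − 0.72) ]
  = 0.2376 / 0.1876 = 1.2665
So the test needs 1.2665 × 10 ≈ 12.66 items; rounding up, 13.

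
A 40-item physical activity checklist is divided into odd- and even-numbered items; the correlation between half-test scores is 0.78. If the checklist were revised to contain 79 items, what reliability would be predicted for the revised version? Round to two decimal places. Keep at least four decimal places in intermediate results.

0.93

Full-test reliability from the split-half r: r_full = 2(0.78)/(1 + 0.78) = 0.8764
Then adjust to 79 items: n = 79/40 = 1.9750
r_new = n·r_full / (1 + (n − 1)·r_full) = 1.7309 / 1.8545 ≈ 0.9334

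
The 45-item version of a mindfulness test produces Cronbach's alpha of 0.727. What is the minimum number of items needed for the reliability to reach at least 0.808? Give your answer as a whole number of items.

n = 0.808 × (1 − 0.727) / [ 0.727 × (1 − 0.808) ]
n = 0.220584 / 0.139584 ≈ 1.5803
Items needed = n × 45 = 1.5803 × 45 ≈ 71.11 → round up to 72

72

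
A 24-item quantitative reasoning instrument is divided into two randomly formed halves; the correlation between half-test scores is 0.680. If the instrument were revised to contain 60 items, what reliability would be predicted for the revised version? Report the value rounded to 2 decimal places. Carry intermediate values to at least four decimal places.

0.91

Full-test reliability from the split-half r: r_full = 2(0.680)/(1 + 0.680) = 0.8095
Length factor from 24 to 60 items: n = 60/24 = 2.5000
r_new = n·r_full / (1 + (n − 1)·r_full) = 2.0238 / 2.2142 ≈ 0.9140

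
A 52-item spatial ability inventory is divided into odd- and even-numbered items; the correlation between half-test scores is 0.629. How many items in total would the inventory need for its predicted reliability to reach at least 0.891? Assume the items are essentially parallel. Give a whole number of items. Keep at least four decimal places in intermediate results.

126

Corrected full-test reliability: r_full = 2 × 0.629 / (1 + 0.629) ≈ 0.7723
n = r_tgt(1 − r_full) / [r_full(1 − r_tgt)] = 0.891 × 0.2277 / (0.7723 × 0.109) ≈ 2.4101
Items = 2.4101 × 52 ≈ 125.33 → 126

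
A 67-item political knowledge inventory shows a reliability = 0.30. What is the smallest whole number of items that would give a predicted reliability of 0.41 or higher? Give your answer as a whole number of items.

Rearranging the Spearman-Brown formula for n,
n = r*(1 − r) / [ r (1 − r*) ]
n = 0.41(1 − 0.30) / [0.30(1 − 0.41)]
n = 0.2870 / 0.1770 ≈ 1.6215
Items needed = n × 67 = 1.6215 × 67 ≈ 108.64 → round up to 109

109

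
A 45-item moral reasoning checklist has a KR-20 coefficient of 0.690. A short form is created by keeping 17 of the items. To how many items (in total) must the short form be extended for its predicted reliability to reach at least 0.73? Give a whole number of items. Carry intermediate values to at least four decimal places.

Short-form reliability: n = 17/45 = 0.3778; r_17 = n·r/(1+(n−1)r) ≈ 0.4568
Then solve for n' with r_old = 0.4568, r_target = 0.73: n' = 0.73(1 − 0.4568)/[0.4568(1 − 0.73)] = 3.2151
Items = 3.2151 × 17 ≈ 54.66 → 55

55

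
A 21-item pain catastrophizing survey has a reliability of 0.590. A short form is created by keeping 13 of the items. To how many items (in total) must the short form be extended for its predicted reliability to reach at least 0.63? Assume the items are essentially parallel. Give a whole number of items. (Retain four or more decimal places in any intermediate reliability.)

Short-form reliability: n = 13/21 = 0.6190; r_13 = n·r/(1+(n−1)r) ≈ 0.4711
Length factor from the short form to reach 0.63: n' = 0.63(1 − 0.4711) / [0.4711(1 − 0.63)] ≈ 1.9116
Items = 1.9116 × 13 ≈ 24.85 → 25

25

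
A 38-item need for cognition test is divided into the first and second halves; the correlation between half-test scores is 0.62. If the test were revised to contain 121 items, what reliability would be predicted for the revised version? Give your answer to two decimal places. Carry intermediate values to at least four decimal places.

Full-test reliability from the split-half r: r_full = 2(0.62)/(1 + 0.62) = 0.7654
Length factor from 38 to 121 items: n = 121/38 = 3.1842
r_new = n·r_full / (1 + (n − 1)·r_full) = 2.4372 / 2.6718 ≈ 0.9122

0.91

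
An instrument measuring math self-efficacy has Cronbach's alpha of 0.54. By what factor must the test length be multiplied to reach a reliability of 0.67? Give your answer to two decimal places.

1.73

n = 0.67(1 − 0.54) / [0.54(1 − 0.67)]
  = 0.3082 / 0.1782 = 1.7295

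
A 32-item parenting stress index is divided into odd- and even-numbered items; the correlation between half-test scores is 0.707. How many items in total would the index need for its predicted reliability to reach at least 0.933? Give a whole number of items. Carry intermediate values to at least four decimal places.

93

Corrected full-test reliability: r_full = 2 × 0.707 / (1 + 0.707) ≈ 0.8284
Solve Spearman-Brown for n: n = 0.933(1 − 0.8284) / [0.8284(1 − 0.933)] = 2.8846
Required items = 2.8846 × 32 = 92.31, so 93 items.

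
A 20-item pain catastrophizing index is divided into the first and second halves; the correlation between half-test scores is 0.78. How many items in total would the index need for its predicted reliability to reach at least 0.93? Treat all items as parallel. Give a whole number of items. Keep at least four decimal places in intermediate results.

38

r_full = 2(0.78)/(1 + 0.78) = 0.8764
Solve Spearman-Brown for n: n = 0.93(1 − 0.8764) / [0.8764(1 − 0.93)] = 1.8737
Required items = 1.8737 × 20 = 37.47, so 38 items.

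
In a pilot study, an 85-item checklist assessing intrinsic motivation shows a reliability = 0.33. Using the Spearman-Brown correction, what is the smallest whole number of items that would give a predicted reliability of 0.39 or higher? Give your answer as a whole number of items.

Spearman-Brown solved for the length factor n:
n = r*(1 − r) / [ r (1 − r*) ]
n = 0.39(1 − 0.33) / [0.33(1 − 0.39)]
n = 0.2613 / 0.2013 ≈ 1.2981
1.2981 × 85 = 110.34 → 111 items

111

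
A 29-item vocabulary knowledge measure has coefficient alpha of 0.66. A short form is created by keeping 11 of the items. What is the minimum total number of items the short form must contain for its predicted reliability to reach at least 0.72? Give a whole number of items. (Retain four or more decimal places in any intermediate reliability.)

39

First, r for the 11-item form: n = 11/29 = 0.3793, so r_11 = 0.3793·0.66/(1 + (0.3793 − 1)·0.66) = 0.4241
Then solve for n' with r_old = 0.4241, r_target = 0.72: n' = 0.72(1 − 0.4241)/[0.4241(1 − 0.72)] = 3.4918
Total items = 3.4918 × 11 = 38.41, rounded up to 39.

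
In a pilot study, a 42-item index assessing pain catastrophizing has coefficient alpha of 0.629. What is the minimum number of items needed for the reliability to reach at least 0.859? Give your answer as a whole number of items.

151

Invert Spearman-Brown to solve for n:
n = r_target (1 − r_old) / [ r_old (1 − r_target) ]
n = 0.859(1 − 0.629) / [0.629(1 − 0.859)]
n = 0.318689 / 0.088689 ≈ 3.5933
Items needed = n × 42 = 3.5933 × 42 ≈ 150.92 → round up to 151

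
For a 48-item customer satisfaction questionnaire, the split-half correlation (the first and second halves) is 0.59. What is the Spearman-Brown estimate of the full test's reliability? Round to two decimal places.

The full test is twice the length of either half (n = 2).
r_full = 2(0.59) / (1 + 0.59)
r_full = 1.1800 / 1.5900 ≈ 0.7421

0.74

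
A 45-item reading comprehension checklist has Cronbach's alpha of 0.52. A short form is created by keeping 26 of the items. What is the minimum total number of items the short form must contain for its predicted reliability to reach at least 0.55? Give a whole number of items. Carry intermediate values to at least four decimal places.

Short-form reliability: n = 26/45 = 0.5778; r_26 = n·r/(1+(n−1)r) ≈ 0.3850
Then solve for n' with r_old = 0.3850, r_target = 0.55: n' = 0.55(1 − 0.3850)/[0.3850(1 − 0.55)] = 1.9524
Items = 1.9524 × 26 ≈ 50.76 → 51

51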